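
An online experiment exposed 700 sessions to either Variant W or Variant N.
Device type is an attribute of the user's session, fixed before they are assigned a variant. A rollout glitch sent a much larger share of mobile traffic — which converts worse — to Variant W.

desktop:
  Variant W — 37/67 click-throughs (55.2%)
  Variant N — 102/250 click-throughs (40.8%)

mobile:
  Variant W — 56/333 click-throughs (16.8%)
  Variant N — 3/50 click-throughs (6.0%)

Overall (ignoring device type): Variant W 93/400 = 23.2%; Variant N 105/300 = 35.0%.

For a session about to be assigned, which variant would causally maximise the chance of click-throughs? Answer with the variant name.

Variant W is higher inside every device type stratum but Variant N is higher in aggregate. Whether to stratify depends on how device type relates to the variant.
Device type is set before the variant has any effect — it is not caused by the variant — and it independently drives the outcome. That makes it a confounder, so the causal comparison is within device type levels.
Within each level — desktop: 55.2% vs 40.8%; mobile: 16.8% vs 6.0% — Variant W is higher every time.

Variant W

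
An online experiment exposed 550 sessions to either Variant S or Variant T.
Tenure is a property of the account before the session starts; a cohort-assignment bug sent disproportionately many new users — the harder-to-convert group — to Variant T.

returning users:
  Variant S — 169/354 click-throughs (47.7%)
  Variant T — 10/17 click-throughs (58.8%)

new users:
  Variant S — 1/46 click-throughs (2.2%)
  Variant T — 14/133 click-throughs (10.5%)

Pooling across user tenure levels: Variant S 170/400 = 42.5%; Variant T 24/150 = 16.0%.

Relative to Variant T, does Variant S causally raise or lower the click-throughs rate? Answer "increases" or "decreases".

decreases

Since user tenure is a pre-existing factor (not a product of the variant) and it affects the outcome on its own, it is a confounder. The stratified rates, not the pooled rate, identify the causal effect.
Within each level — returning users: 47.7% vs 58.8%; new users: 2.2% vs 10.5% — Variant T is higher every time.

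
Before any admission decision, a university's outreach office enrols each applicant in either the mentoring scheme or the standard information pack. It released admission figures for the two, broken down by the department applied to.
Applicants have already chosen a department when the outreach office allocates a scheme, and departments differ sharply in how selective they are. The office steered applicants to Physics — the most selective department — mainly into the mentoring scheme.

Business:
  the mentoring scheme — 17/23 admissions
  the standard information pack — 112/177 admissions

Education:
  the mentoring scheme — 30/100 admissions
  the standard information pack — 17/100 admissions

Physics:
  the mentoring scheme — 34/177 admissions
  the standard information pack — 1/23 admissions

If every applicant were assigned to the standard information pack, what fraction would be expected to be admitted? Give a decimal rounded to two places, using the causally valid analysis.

0.28

Department satisfies the back-door criterion: it is not a descendant of the outreach scheme, and it blocks the spurious path from outreach scheme to outcome. Adjusting for it (i.e., using the within-department rates) gives the causal effect.
Standardising the standard information pack to the population department mix: 0.333·112/177 + 0.333·17/100 + 0.333·1/23 = 0.282.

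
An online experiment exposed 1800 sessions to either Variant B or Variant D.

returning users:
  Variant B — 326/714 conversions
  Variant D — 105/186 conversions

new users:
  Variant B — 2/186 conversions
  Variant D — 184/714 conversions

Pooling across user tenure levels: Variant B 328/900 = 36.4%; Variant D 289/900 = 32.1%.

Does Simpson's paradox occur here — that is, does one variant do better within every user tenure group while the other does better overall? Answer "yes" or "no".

Within each user tenure level (returning users 45.7% vs 56.5%; new users 1.1% vs 25.8%), Variant D has the higher rate every time. Pooled: 36.4% vs 32.1% — Variant B has the higher rate overall. The two comparisons disagree.

yes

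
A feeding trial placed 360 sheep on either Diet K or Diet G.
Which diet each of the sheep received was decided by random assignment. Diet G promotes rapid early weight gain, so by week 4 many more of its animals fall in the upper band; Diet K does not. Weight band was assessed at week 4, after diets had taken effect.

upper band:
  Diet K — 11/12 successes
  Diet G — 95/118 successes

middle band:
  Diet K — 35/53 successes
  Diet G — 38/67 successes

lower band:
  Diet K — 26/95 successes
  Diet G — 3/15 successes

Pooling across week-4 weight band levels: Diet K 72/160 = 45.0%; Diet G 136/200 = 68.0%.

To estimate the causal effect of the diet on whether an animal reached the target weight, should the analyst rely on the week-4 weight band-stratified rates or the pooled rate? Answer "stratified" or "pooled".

pooled

Stratifying would compare diets among sheep the diets themselves sorted into week-4 weight band groups — a form of selection on an intermediate. The unconditioned pooled rates give the total causal effect.
Pooled: Diet K 45.0% vs Diet G 68.0%; Diet G is higher overall.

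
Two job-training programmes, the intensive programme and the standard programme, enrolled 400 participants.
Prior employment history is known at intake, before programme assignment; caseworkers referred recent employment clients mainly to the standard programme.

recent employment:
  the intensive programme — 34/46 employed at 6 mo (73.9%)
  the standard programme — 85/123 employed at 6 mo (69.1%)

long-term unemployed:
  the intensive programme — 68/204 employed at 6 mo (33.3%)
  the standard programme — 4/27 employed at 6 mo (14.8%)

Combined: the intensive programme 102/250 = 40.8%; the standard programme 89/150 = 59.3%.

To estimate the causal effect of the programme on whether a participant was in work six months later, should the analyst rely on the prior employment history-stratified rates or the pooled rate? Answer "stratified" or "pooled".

Since prior employment history is a pre-existing factor (not a product of the programme) and it affects the outcome on its own, it is a confounder. The stratified rates, not the pooled rate, identify the causal effect.
Within each level — recent employment: 73.9% vs 69.1%; long-term unemployed: 33.3% vs 14.8% — the intensive programme is higher every time.

stratified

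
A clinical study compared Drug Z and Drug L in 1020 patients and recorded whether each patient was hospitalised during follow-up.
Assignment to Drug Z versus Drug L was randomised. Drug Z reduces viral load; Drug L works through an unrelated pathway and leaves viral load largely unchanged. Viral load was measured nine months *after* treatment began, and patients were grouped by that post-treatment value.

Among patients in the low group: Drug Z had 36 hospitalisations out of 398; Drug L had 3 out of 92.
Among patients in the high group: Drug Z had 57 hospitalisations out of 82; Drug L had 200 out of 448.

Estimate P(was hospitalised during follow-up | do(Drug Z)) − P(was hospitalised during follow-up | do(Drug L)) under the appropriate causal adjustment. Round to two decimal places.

Within every viral load level Drug L has the lower rate, yet pooled Drug Z does — Simpson's reversal.
The distribution of viral load is itself part of what the drug does — it is an intermediate outcome. Holding it fixed would remove that part of the effect; the total effect is the pooled difference.
The causal difference is the pooled difference: 0.194 − 0.376 = -0.182.

-0.18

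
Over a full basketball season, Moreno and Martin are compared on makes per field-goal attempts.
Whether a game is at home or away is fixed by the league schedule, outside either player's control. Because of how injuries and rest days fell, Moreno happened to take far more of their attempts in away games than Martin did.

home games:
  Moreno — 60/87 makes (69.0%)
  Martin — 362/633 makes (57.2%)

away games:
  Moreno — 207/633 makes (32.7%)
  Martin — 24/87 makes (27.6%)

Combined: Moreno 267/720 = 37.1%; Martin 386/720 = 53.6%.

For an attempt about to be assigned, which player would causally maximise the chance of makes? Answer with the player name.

Here game venue is a common cause — it drives both which player a case falls under and the outcome. The crude comparison mixes populations; the stratum-specific rates are the causally relevant ones.
Within each level — home games: 69.0% vs 57.2%; away games: 32.7% vs 27.6% — Moreno is higher every time.

Moreno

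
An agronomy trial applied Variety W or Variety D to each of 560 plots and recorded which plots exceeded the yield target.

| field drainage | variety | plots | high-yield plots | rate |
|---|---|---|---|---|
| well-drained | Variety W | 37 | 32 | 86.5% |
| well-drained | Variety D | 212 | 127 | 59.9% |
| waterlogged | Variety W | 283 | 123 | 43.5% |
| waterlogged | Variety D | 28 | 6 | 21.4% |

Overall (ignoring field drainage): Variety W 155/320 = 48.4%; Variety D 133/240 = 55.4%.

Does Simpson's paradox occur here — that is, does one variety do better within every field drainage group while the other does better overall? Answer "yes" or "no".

yes

Within each field drainage level (well-drained 86.5% vs 59.9%; waterlogged 43.5% vs 21.4%), Variety W has the higher rate every time. Pooled: 48.4% vs 55.4% — Variety D has the higher rate overall. The two comparisons disagree.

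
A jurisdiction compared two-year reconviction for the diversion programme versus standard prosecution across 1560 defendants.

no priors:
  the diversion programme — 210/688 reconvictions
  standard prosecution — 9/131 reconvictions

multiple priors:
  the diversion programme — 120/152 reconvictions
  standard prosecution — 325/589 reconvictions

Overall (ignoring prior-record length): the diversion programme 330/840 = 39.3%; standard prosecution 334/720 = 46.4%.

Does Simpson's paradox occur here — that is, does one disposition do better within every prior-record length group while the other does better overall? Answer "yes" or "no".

Within each prior-record length level (no priors 30.5% vs 6.9%; multiple priors 78.9% vs 55.2%), standard prosecution has the lower rate every time. Pooled: 39.3% vs 46.4% — the diversion programme has the lower rate overall. The two comparisons disagree.

yes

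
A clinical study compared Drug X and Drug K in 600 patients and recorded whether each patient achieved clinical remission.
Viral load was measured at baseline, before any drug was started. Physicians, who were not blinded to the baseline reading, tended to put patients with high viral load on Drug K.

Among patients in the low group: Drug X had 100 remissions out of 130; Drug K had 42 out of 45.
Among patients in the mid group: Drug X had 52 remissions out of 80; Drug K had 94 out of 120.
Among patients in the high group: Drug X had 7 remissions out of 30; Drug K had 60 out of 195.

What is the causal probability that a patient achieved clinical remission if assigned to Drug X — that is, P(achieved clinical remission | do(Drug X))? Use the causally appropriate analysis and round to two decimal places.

0.53

Within every viral load level Drug K has the higher rate, yet pooled Drug X does — Simpson's reversal.
Here viral load is a common cause — it drives both which drug a case falls under and the outcome. The crude comparison mixes populations; the stratum-specific rates are the causally relevant ones.
Standardising Drug X to the population viral load mix: 0.292·100/130 + 0.333·52/80 + 0.375·7/30 = 0.529.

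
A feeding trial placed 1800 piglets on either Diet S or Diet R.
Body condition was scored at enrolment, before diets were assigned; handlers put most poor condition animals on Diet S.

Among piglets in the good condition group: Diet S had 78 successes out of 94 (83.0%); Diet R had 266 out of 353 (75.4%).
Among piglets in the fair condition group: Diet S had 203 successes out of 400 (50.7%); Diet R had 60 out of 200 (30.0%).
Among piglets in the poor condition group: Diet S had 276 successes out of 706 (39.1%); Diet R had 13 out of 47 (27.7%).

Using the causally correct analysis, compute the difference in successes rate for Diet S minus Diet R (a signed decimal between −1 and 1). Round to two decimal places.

The stratified and pooled comparisons disagree (Diet S wins within each starting body condition; Diet R wins overall), so the answer turns on the causal role of starting body condition.
Nothing the diet does changes starting body condition; the imbalance is an allocation artefact. With starting body condition also predicting the outcome, the pooled figure is confounded, and the within-stratum comparison is the causal one.
Adjusting over the population distribution of starting body condition: 0.248·(0.830−0.754) + 0.333·(0.507−0.300) + 0.418·(0.391−0.277) = +0.136.

+0.14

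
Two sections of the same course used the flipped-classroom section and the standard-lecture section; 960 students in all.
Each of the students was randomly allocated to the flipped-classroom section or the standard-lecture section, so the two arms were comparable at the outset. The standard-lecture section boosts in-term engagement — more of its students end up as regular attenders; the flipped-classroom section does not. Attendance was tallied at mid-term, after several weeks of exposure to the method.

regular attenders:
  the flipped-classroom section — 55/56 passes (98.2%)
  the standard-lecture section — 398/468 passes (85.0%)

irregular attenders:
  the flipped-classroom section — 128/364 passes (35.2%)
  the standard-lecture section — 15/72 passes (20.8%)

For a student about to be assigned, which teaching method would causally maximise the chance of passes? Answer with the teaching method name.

the standard-lecture section

the flipped-classroom section is higher inside every mid-term attendance stratum but the standard-lecture section is higher in aggregate. Whether to stratify depends on how mid-term attendance relates to the teaching method.
Because the teaching method influences mid-term attendance, mid-term attendance is a post-treatment mediator, not a confounder. Stratifying on it would bias the estimate; the causal effect is the crude pooled difference.
Pooled: the flipped-classroom section 43.6% vs the standard-lecture section 76.5%; the standard-lecture section is higher overall.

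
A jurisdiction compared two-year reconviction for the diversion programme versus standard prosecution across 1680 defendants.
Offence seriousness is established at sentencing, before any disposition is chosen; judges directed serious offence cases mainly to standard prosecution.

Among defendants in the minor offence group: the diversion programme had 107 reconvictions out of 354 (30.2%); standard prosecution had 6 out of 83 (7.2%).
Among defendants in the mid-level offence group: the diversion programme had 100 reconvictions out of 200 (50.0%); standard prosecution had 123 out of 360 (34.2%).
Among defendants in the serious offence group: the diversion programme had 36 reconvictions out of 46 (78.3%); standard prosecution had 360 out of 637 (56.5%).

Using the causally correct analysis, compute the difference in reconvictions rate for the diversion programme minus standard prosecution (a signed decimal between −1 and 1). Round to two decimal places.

The stratified and pooled comparisons disagree (standard prosecution wins within each offence seriousness; the diversion programme wins overall), so the answer turns on the causal role of offence seriousness.
Since offence seriousness is a pre-existing factor (not a product of the disposition) and it affects the outcome on its own, it is a confounder. The stratified rates, not the pooled rate, identify the causal effect.
Adjusting over the population distribution of offence seriousness: 0.260·(0.302−0.072) + 0.333·(0.500−0.342) + 0.407·(0.783−0.565) = +0.201.

+0.20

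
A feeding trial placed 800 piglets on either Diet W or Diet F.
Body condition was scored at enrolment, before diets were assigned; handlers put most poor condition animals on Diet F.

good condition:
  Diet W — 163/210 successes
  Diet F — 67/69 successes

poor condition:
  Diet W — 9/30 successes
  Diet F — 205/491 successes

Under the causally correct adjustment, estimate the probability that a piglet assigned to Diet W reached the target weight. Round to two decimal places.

0.47

Starting body condition satisfies the back-door criterion: it is not a descendant of the diet, and it blocks the spurious path from diet to outcome. Adjusting for it (i.e., using the within-starting body condition rates) gives the causal effect.
Standardising Diet W to the population starting body condition mix: 0.349·163/210 + 0.651·9/30 = 0.466.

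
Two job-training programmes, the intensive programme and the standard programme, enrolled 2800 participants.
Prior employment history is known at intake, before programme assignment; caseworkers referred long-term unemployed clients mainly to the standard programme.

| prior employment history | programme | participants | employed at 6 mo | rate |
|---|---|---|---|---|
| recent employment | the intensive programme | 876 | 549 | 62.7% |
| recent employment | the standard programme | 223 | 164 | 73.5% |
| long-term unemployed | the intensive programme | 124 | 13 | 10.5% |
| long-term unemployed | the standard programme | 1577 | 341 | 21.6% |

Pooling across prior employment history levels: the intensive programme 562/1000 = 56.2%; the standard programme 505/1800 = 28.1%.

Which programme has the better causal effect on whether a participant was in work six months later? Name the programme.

Within every prior employment history level the standard programme has the higher rate, yet pooled the intensive programme does — Simpson's reversal.
Here prior employment history is a common cause — it drives both which programme a case falls under and the outcome. The crude comparison mixes populations; the stratum-specific rates are the causally relevant ones.
Within each level — recent employment: 62.7% vs 73.5%; long-term unemployed: 10.5% vs 21.6% — the standard programme is higher every time.

the standard programme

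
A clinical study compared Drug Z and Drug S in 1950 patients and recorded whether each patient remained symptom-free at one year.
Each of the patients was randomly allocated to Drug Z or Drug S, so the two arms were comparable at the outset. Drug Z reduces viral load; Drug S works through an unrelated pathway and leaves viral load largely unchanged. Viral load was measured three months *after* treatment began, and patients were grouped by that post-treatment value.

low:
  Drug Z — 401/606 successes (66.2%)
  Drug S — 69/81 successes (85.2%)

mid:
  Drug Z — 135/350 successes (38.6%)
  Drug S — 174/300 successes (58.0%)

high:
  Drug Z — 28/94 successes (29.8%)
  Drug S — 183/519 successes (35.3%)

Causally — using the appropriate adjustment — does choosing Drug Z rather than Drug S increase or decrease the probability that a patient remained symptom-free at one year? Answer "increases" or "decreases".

increases

Within every viral load level Drug S has the higher rate, yet pooled Drug Z does — Simpson's reversal.
Viral load is downstream of the drug. One should not condition on a consequence of treatment, so the overall rates are the right comparison.
Pooled: Drug Z 53.7% vs Drug S 47.3%; Drug Z is higher overall.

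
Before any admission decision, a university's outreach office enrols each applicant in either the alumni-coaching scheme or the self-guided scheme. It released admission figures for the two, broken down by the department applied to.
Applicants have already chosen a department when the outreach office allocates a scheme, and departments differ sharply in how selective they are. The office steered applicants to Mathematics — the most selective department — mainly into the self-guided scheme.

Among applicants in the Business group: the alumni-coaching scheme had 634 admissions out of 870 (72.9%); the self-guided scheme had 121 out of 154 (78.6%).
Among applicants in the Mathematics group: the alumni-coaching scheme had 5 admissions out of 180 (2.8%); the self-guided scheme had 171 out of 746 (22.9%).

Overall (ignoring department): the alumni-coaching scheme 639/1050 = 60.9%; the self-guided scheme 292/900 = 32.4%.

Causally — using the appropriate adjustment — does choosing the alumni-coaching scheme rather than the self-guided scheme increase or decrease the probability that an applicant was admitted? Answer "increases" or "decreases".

decreases

the self-guided scheme is higher inside every department stratum but the alumni-coaching scheme is higher in aggregate. Whether to stratify depends on how department relates to the outreach scheme.
Nothing the outreach scheme does changes department; the imbalance is an allocation artefact. With department also predicting the outcome, the pooled figure is confounded, and the within-stratum comparison is the causal one.
Within each level — Business: 72.9% vs 78.6%; Mathematics: 2.8% vs 22.9% — the self-guided scheme is higher every time.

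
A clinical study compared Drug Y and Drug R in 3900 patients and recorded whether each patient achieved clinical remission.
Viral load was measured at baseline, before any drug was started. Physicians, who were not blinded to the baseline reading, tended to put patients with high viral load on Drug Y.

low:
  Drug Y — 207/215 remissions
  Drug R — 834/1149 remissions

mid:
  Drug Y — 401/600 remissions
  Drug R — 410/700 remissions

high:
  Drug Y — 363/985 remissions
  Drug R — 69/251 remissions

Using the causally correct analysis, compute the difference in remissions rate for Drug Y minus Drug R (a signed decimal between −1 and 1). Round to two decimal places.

Viral load is set before the drug has any effect — it is not caused by the drug — and it independently drives the outcome. That makes it a confounder, so the causal comparison is within viral load levels.
Adjusting over the population distribution of viral load: 0.350·(0.963−0.726) + 0.333·(0.668−0.586) + 0.317·(0.369−0.275) = +0.140.

+0.14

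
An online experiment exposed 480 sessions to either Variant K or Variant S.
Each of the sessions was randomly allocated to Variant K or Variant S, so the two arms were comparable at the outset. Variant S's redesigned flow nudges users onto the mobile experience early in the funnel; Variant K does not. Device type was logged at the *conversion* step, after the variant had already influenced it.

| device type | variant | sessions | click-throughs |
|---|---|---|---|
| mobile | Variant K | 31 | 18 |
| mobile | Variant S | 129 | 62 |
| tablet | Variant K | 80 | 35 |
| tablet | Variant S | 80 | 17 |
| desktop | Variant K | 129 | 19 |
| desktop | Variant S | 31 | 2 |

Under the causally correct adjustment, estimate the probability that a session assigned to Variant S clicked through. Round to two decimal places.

0.34

Variant K is higher inside every device type stratum but Variant S is higher in aggregate. Whether to stratify depends on how device type relates to the variant.
Device type here is a post-treatment variable shaped by the variant; conditioning on it would introduce bias rather than remove it. The overall comparison is the causal one.
So P(outcome | do(Variant S)) is just the pooled rate for Variant S: 81/240 = 0.338.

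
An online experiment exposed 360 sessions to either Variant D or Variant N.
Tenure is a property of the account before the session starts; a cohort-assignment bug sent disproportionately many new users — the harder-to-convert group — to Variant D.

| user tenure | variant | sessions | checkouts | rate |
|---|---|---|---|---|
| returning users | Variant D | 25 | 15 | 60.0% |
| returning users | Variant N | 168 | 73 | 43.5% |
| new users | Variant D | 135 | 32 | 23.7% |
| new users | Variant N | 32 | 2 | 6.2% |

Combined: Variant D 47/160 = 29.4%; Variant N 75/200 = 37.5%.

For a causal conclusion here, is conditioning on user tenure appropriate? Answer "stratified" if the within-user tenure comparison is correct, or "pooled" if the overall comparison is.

Here user tenure is a common cause — it drives both which variant a case falls under and the outcome. The crude comparison mixes populations; the stratum-specific rates are the causally relevant ones.
Within each level — returning users: 60.0% vs 43.5%; new users: 23.7% vs 6.2% — Variant D is higher every time.

stratified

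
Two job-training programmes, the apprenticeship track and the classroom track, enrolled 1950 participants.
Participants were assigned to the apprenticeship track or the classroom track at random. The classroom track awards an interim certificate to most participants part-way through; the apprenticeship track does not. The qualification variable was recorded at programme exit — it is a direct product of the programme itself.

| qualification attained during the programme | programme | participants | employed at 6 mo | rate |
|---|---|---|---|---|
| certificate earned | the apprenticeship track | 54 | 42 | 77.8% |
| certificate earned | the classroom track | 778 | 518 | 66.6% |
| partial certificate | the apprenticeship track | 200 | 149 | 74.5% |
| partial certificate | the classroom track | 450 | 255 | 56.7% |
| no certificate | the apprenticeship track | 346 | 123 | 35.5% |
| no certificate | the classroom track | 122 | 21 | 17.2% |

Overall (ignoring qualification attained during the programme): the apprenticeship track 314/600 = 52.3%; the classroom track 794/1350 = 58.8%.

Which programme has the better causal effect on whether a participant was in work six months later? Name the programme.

the classroom track

Stratifying would compare programmes among participants the programmes themselves sorted into qualification attained during the programme groups — a form of selection on an intermediate. The unconditioned pooled rates give the total causal effect.
Pooled: the apprenticeship track 52.3% vs the classroom track 58.8%; the classroom track is higher overall.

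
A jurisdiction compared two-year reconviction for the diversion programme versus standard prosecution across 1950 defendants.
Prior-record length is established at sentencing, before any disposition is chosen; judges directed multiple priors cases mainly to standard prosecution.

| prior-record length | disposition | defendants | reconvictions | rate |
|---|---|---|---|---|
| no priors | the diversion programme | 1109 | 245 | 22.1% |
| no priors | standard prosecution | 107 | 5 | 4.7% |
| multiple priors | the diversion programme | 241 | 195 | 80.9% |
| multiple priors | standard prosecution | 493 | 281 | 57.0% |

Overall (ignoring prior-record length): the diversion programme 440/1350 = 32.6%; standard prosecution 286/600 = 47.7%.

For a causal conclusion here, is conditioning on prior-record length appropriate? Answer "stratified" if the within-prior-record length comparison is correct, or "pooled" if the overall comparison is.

stratified

The stratified and pooled comparisons disagree (standard prosecution wins within each prior-record length; the diversion programme wins overall), so the answer turns on the causal role of prior-record length.
Prior-record length satisfies the back-door criterion: it is not a descendant of the disposition, and it blocks the spurious path from disposition to outcome. Adjusting for it (i.e., using the within-prior-record length rates) gives the causal effect.
Within each level — no priors: 22.1% vs 4.7%; multiple priors: 80.9% vs 57.0% — standard prosecution is lower every time.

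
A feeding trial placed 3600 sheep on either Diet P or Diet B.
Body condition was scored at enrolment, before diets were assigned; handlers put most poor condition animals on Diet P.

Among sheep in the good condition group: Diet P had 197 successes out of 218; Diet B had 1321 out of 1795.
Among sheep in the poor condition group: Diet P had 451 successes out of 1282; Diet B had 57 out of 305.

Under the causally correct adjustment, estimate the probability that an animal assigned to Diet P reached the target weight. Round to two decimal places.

0.66

Within every starting body condition level Diet P has the higher rate, yet pooled Diet B does — Simpson's reversal.
The imbalance in starting body condition arose from how sheep were allocated, not from anything the diet did; and starting body condition independently affects the outcome. The pooled gap is confounded — condition on starting body condition.
Standardising Diet P to the population starting body condition mix: 0.559·197/218 + 0.441·451/1282 = 0.660.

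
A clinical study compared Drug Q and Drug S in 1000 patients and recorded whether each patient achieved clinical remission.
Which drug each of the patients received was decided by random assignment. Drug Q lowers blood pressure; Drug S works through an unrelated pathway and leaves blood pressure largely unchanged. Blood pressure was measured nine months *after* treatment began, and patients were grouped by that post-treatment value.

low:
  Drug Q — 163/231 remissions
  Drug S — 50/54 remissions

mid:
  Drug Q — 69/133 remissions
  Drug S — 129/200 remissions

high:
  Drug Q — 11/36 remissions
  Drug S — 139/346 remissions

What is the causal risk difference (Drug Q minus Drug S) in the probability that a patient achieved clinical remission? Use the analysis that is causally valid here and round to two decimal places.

The stratified and pooled comparisons disagree (Drug S wins within each blood pressure; Drug Q wins overall), so the answer turns on the causal role of blood pressure.
Because the drug influences blood pressure, blood pressure is a post-treatment mediator, not a confounder. Stratifying on it would bias the estimate; the causal effect is the crude pooled difference.
The causal difference is the pooled difference: 0.608 − 0.530 = +0.077.

+0.08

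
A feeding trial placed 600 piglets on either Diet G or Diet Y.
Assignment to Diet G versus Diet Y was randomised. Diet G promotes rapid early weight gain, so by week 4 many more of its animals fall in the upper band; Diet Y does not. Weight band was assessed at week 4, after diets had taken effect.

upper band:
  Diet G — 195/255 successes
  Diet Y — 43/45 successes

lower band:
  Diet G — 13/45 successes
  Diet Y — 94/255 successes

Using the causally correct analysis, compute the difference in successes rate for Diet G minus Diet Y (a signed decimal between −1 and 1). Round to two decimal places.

Week-4 weight band lies on the pathway diet → week-4 weight band → outcome, so adjusting for it blocks the indirect effect. For the total causal effect of diet, use the unadjusted pooled rates.
The causal difference is the pooled difference: 0.693 − 0.457 = +0.237.

+0.24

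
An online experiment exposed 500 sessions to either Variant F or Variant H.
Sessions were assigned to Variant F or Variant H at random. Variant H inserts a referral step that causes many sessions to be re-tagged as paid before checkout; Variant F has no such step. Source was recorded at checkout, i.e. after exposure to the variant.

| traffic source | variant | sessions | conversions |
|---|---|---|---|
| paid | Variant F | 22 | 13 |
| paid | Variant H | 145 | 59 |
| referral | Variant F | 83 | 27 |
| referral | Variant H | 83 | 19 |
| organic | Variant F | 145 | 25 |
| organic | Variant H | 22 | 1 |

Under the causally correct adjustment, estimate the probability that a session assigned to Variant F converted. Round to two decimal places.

Within every traffic source level Variant F has the higher rate, yet pooled Variant H does — Simpson's reversal.
Because the variant influences traffic source, traffic source is a post-treatment mediator, not a confounder. Stratifying on it would bias the estimate; the causal effect is the crude pooled difference.
So P(outcome | do(Variant F)) is just the pooled rate for Variant F: 65/250 = 0.260.

0.26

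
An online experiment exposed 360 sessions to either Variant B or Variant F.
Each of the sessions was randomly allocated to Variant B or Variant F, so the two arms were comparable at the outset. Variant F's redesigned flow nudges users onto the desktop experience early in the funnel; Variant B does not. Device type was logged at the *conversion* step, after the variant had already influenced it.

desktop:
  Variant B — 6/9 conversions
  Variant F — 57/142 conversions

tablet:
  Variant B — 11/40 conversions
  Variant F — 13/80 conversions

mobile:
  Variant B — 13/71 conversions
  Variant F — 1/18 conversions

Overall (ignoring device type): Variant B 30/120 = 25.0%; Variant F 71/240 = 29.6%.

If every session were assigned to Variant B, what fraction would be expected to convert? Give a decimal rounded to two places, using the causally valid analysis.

0.25

Device type is downstream of the variant. One should not condition on a consequence of treatment, so the overall rates are the right comparison.
So P(outcome | do(Variant B)) is just the pooled rate for Variant B: 30/120 = 0.250.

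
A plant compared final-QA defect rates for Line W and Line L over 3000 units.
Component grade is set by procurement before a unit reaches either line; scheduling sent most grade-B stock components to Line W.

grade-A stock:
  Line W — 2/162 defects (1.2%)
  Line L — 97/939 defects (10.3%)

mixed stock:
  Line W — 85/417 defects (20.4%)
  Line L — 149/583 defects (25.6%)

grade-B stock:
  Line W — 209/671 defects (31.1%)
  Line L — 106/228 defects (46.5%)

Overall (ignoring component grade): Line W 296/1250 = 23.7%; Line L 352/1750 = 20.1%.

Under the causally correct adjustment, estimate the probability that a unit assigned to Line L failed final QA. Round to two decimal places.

0.26

Here component grade is a common cause — it drives both which line a case falls under and the outcome. The crude comparison mixes populations; the stratum-specific rates are the causally relevant ones.
Standardising Line L to the population component grade mix: 0.367·97/939 + 0.333·149/583 + 0.300·106/228 = 0.262.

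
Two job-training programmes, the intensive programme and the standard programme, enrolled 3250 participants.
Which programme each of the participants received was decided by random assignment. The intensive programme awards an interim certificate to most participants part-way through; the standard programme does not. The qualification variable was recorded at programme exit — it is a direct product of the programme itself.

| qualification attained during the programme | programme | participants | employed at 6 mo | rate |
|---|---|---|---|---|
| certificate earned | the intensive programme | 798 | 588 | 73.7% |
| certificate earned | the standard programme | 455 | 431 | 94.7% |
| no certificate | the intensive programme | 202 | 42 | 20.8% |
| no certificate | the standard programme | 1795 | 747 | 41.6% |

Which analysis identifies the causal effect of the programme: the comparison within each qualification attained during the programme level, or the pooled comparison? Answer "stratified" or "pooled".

Qualification attained during the programme is downstream of the programme. One should not condition on a consequence of treatment, so the overall rates are the right comparison.
Pooled: the intensive programme 63.0% vs the standard programme 52.4%; the intensive programme is higher overall.

pooled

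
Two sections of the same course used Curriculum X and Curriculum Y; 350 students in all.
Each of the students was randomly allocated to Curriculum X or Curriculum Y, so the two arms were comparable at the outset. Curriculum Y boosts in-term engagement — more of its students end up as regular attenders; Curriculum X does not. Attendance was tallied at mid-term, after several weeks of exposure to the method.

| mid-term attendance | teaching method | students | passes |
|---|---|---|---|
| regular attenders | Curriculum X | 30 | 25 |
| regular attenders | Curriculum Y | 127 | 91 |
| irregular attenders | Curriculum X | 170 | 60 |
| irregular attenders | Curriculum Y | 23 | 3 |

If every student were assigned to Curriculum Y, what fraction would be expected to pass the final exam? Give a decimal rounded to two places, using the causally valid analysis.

0.63

Curriculum X is higher inside every mid-term attendance stratum but Curriculum Y is higher in aggregate. Whether to stratify depends on how mid-term attendance relates to the teaching method.
Mid-term attendance is downstream of the teaching method. One should not condition on a consequence of treatment, so the overall rates are the right comparison.
So P(outcome | do(Curriculum Y)) is just the pooled rate for Curriculum Y: 94/150 = 0.627.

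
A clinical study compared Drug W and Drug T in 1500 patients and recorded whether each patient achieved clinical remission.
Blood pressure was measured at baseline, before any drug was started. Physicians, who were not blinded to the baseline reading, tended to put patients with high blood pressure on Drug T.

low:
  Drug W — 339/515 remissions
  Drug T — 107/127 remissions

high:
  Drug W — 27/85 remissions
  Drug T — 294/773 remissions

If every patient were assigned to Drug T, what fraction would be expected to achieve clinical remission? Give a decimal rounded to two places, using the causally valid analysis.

0.58

Nothing the drug does changes blood pressure; the imbalance is an allocation artefact. With blood pressure also predicting the outcome, the pooled figure is confounded, and the within-stratum comparison is the causal one.
Standardising Drug T to the population blood pressure mix: 0.428·107/127 + 0.572·294/773 = 0.578.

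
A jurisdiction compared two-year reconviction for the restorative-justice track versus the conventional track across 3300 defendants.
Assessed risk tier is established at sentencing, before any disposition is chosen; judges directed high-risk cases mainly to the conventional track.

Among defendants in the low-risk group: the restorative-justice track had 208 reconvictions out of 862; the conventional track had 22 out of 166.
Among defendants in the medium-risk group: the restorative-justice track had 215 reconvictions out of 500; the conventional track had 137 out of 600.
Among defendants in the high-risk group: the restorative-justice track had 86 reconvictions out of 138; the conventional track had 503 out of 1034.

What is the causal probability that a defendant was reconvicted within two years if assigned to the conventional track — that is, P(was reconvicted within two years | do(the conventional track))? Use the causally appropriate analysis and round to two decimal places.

0.29

Assessed risk tier satisfies the back-door criterion: it is not a descendant of the disposition, and it blocks the spurious path from disposition to outcome. Adjusting for it (i.e., using the within-assessed risk tier rates) gives the causal effect.
Standardising the conventional track to the population assessed risk tier mix: 0.312·22/166 + 0.333·137/600 + 0.355·503/1034 = 0.290.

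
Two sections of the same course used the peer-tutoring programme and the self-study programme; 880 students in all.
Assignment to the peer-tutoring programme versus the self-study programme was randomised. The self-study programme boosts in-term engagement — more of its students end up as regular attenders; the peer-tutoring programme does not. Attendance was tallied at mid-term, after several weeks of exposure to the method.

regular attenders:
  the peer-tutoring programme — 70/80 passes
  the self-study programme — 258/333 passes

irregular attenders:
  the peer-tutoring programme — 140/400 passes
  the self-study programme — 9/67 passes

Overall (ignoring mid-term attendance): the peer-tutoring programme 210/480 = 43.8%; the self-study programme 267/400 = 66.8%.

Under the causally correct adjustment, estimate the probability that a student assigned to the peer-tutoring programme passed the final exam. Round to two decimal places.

Mid-term attendance is downstream of the teaching method. One should not condition on a consequence of treatment, so the overall rates are the right comparison.
So P(outcome | do(the peer-tutoring programme)) is just the pooled rate for the peer-tutoring programme: 210/480 = 0.438.

0.44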